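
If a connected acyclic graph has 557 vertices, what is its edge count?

A tree on n vertices always has exactly n - 1 edges.
For n = 557: edges = 557 - 1 = 556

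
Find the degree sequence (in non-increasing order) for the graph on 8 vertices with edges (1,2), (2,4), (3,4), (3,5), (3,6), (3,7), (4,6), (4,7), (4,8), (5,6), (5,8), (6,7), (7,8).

Step 1: Count edges incident to each vertex:
  deg(1) = 1 (neighbors: 2)
  deg(2) = 2 (neighbors: 1, 4)
  deg(3) = 4 (neighbors: 4, 5, 6, 7)
  deg(4) = 5 (neighbors: 2, 3, 6, 7, 8)
  deg(5) = 3 (neighbors: 3, 6, 8)
  deg(6) = 4 (neighbors: 3, 4, 5, 7)
  deg(7) = 4 (neighbors: 3, 4, 6, 8)
  deg(8) = 3 (neighbors: 4, 5, 7)

Step 2: Sort degrees in non-increasing order:
  Degrees: [1, 2, 4, 5, 3, 4, 4, 3] -> sorted: [5, 4, 4, 4, 3, 3, 2, 1]

Degree sequence: [5, 4, 4, 4, 3, 3, 2, 1]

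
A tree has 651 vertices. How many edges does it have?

A tree on n vertices always has exactly n - 1 edges.
For n = 651: edges = 651 - 1 = 650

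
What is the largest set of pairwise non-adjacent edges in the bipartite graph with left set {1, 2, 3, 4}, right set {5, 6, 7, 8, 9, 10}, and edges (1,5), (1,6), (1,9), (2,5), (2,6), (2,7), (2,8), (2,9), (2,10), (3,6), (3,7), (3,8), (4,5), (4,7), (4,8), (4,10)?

Step 1: List the neighbors of each left vertex:
  1: 5, 6, 9
  2: 5, 6, 7, 8, 9, 10
  3: 6, 7, 8
  4: 5, 7, 8, 10

Step 2: Greedily match left vertices, then look for augmenting paths:
  Match 1 -- 5
  Match 2 -- 6
  Match 3 -- 7
  Match 4 -- 8
  No augmenting path remains.

Step 3: Verify this is maximum:
  Matching size 4 = min(|L|, |R|) = min(4, 6), which is an upper bound, so this matching is maximum.

Maximum matching: {(1,5), (2,6), (3,7), (4,8)}
Size: 4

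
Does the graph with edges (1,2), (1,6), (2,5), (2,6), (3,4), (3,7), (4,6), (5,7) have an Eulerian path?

Step 1: Find the degree of each vertex:
  deg(1) = 2
  deg(2) = 3
  deg(3) = 2
  deg(4) = 2
  deg(5) = 2
  deg(6) = 3
  deg(7) = 2

Step 2: Count vertices with odd degree:
  Odd-degree vertices: 2, 6 (2 total)

Step 3: Apply Euler's theorem:
  - Eulerian circuit exists iff graph is connected and all vertices have even degree
  - Eulerian path exists iff graph is connected and has 0 or 2 odd-degree vertices

Graph is connected with exactly 2 odd-degree vertices (2, 6).
Eulerian path exists (starting and ending at the odd-degree vertices), but no Eulerian circuit.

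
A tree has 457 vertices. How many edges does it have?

A tree on n vertices always has exactly n - 1 edges.
For n = 457: edges = 457 - 1 = 456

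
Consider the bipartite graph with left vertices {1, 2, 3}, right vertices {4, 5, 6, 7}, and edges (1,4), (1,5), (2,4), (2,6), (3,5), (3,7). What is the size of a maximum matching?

Step 1: List the neighbors of each left vertex:
  1: 4, 5
  2: 4, 6
  3: 5, 7

Step 2: Greedily match left vertices, then look for augmenting paths:
  Match 1 -- 4
  Match 2 -- 6
  Match 3 -- 5
  No augmenting path remains.

Step 3: Verify this is maximum:
  Matching size 3 = min(|L|, |R|) = min(3, 4), which is an upper bound, so this matching is maximum.

Maximum matching: {(1,4), (2,6), (3,5)}
Size: 3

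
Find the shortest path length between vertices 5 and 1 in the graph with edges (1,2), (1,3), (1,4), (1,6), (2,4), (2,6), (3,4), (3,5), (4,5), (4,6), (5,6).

Step 1: Build adjacency list:
  1: 2, 3, 4, 6
  2: 1, 4, 6
  3: 1, 4, 5
  4: 1, 2, 3, 5, 6
  5: 3, 4, 6
  6: 1, 2, 4, 5

Step 2: BFS from vertex 5 to find shortest path to 1:
  vertex 3 reached at distance 1
  vertex 4 reached at distance 1
  vertex 6 reached at distance 1
  vertex 1 reached at distance 2

Step 3: Shortest path: 5 -> 3 -> 1
Path length: 2 edges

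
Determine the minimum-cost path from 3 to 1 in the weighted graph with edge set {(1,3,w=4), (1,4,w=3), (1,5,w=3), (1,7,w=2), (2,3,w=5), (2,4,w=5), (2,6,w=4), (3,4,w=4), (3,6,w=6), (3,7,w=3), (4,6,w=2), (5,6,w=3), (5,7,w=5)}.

Step 1: Build adjacency list with weights:
  1: 3(w=4), 4(w=3), 5(w=3), 7(w=2)
  2: 3(w=5), 4(w=5), 6(w=4)
  3: 1(w=4), 2(w=5), 4(w=4), 6(w=6), 7(w=3)
  4: 1(w=3), 2(w=5), 3(w=4), 6(w=2)
  5: 1(w=3), 6(w=3), 7(w=5)
  6: 2(w=4), 3(w=6), 4(w=2), 5(w=3)
  7: 1(w=2), 3(w=3), 5(w=5)

Step 2: Apply Dijkstra's algorithm from vertex 3:
  Visit vertex 3 (distance=0)
    Update dist[1] = 4
    Update dist[2] = 5
    Update dist[4] = 4
    Update dist[6] = 6
    Update dist[7] = 3
  Visit vertex 7 (distance=3)
    Update dist[5] = 8
  Visit vertex 1 (distance=4)
    Update dist[5] = 7

Step 3: Shortest path: 3 -> 1
Total weight: 4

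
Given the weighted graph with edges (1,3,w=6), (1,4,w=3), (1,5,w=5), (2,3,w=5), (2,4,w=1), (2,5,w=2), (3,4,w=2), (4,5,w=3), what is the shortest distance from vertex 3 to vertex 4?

Step 1: Build adjacency list with weights:
  1: 3(w=6), 4(w=3), 5(w=5)
  2: 3(w=5), 4(w=1), 5(w=2)
  3: 1(w=6), 2(w=5), 4(w=2)
  4: 1(w=3), 2(w=1), 3(w=2), 5(w=3)
  5: 1(w=5), 2(w=2), 4(w=3)

Step 2: Apply Dijkstra's algorithm from vertex 3:
  Visit vertex 3 (distance=0)
    Update dist[1] = 6
    Update dist[2] = 5
    Update dist[4] = 2
  Visit vertex 4 (distance=2)
    Update dist[1] = 5
    Update dist[2] = 3
    Update dist[5] = 5

Step 3: Shortest path: 3 -> 4
Total weight: 2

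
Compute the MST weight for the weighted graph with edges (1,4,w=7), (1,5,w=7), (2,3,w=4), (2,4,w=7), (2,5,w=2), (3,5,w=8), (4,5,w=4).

Apply Kruskal's algorithm (sort edges by weight, add if no cycle):

Sorted edges by weight:
  (2,5) w=2
  (2,3) w=4
  (4,5) w=4
  (1,4) w=7
  (1,5) w=7
  (2,4) w=7
  (3,5) w=8

Add edge (2,5) w=2 -- no cycle. Running total: 2
Add edge (2,3) w=4 -- no cycle. Running total: 6
Add edge (4,5) w=4 -- no cycle. Running total: 10
Add edge (1,4) w=7 -- no cycle. Running total: 17

MST edges: (2,5,w=2), (2,3,w=4), (4,5,w=4), (1,4,w=7)
Total MST weight: 2 + 4 + 4 + 7 = 17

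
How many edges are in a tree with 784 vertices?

A tree on n vertices always has exactly n - 1 edges.
For n = 784: edges = 784 - 1 = 783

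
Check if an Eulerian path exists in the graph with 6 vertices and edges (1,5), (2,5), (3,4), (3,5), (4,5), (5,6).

Step 1: Find the degree of each vertex:
  deg(1) = 1
  deg(2) = 1
  deg(3) = 2
  deg(4) = 2
  deg(5) = 5
  deg(6) = 1

Step 2: Count vertices with odd degree:
  Odd-degree vertices: 1, 2, 5, 6 (4 total)

Step 3: Apply Euler's theorem:
  - Eulerian circuit exists iff graph is connected and all vertices have even degree
  - Eulerian path exists iff graph is connected and has 0 or 2 odd-degree vertices

Graph has 4 odd-degree vertices (need 0 or 2).
Neither Eulerian path nor Eulerian circuit exists.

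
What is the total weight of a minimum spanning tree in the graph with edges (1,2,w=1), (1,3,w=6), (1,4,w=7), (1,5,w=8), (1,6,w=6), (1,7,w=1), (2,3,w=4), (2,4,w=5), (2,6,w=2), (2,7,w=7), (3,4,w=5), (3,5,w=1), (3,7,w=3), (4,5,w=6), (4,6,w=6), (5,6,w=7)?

Apply Kruskal's algorithm (sort edges by weight, add if no cycle):

Sorted edges by weight:
  (1,2) w=1
  (1,7) w=1
  (3,5) w=1
  (2,6) w=2
  (3,7) w=3
  (2,3) w=4
  (2,4) w=5
  (3,4) w=5
  (1,6) w=6
  (1,3) w=6
  (4,5) w=6
  (4,6) w=6
  (1,4) w=7
  (2,7) w=7
  (5,6) w=7
  (1,5) w=8

Add edge (1,2) w=1 -- no cycle. Running total: 1
Add edge (1,7) w=1 -- no cycle. Running total: 2
Add edge (3,5) w=1 -- no cycle. Running total: 3
Add edge (2,6) w=2 -- no cycle. Running total: 5
Add edge (3,7) w=3 -- no cycle. Running total: 8
Skip edge (2,3) w=4 -- would create cycle
Add edge (2,4) w=5 -- no cycle. Running total: 13

MST edges: (1,2,w=1), (1,7,w=1), (3,5,w=1), (2,6,w=2), (3,7,w=3), (2,4,w=5)
Total MST weight: 1 + 1 + 1 + 2 + 3 + 5 = 13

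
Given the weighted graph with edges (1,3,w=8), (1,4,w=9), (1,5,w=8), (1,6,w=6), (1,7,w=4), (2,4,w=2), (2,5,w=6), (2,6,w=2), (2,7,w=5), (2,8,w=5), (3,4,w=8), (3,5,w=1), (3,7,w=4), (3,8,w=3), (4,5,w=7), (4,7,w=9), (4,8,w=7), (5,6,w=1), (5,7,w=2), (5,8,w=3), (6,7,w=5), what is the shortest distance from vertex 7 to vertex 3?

Step 1: Build adjacency list with weights:
  1: 3(w=8), 4(w=9), 5(w=8), 6(w=6), 7(w=4)
  2: 4(w=2), 5(w=6), 6(w=2), 7(w=5), 8(w=5)
  3: 1(w=8), 4(w=8), 5(w=1), 7(w=4), 8(w=3)
  4: 1(w=9), 2(w=2), 3(w=8), 5(w=7), 7(w=9), 8(w=7)
  5: 1(w=8), 2(w=6), 3(w=1), 4(w=7), 6(w=1), 7(w=2), 8(w=3)
  6: 1(w=6), 2(w=2), 5(w=1), 7(w=5)
  7: 1(w=4), 2(w=5), 3(w=4), 4(w=9), 5(w=2), 6(w=5)
  8: 2(w=5), 3(w=3), 4(w=7), 5(w=3)

Step 2: Apply Dijkstra's algorithm from vertex 7:
  Visit vertex 7 (distance=0)
    Update dist[1] = 4
    Update dist[2] = 5
    Update dist[3] = 4
    Update dist[4] = 9
    Update dist[5] = 2
    Update dist[6] = 5
  Visit vertex 5 (distance=2)
    Update dist[3] = 3
    Update dist[6] = 3
    Update dist[8] = 5
  Visit vertex 3 (distance=3)

Step 3: Shortest path: 7 -> 5 -> 3
Total weight: 2 + 1 = 3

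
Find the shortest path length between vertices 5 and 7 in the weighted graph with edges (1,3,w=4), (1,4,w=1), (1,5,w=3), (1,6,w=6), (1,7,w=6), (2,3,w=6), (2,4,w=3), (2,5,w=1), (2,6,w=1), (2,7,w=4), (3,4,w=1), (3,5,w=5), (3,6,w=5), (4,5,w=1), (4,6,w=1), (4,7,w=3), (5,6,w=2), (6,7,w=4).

Step 1: Build adjacency list with weights:
  1: 3(w=4), 4(w=1), 5(w=3), 6(w=6), 7(w=6)
  2: 3(w=6), 4(w=3), 5(w=1), 6(w=1), 7(w=4)
  3: 1(w=4), 2(w=6), 4(w=1), 5(w=5), 6(w=5)
  4: 1(w=1), 2(w=3), 3(w=1), 5(w=1), 6(w=1), 7(w=3)
  5: 1(w=3), 2(w=1), 3(w=5), 4(w=1), 6(w=2)
  6: 1(w=6), 2(w=1), 3(w=5), 4(w=1), 5(w=2), 7(w=4)
  7: 1(w=6), 2(w=4), 4(w=3), 6(w=4)

Step 2: Apply Dijkstra's algorithm from vertex 5:
  Visit vertex 5 (distance=0)
    Update dist[1] = 3
    Update dist[2] = 1
    Update dist[3] = 5
    Update dist[4] = 1
    Update dist[6] = 2
  Visit vertex 2 (distance=1)
    Update dist[7] = 5
  Visit vertex 4 (distance=1)
    Update dist[1] = 2
    Update dist[3] = 2
    Update dist[7] = 4
  Visit vertex 1 (distance=2)
  Visit vertex 3 (distance=2)
  Visit vertex 6 (distance=2)
  Visit vertex 7 (distance=4)

Step 3: Shortest path: 5 -> 4 -> 7
Total weight: 1 + 3 = 4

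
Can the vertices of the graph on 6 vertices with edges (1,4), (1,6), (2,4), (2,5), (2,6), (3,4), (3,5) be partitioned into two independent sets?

Step 1: Attempt 2-coloring using BFS:
  Start at vertex 1, assign color 0
  Color vertex 4 with color 1 (neighbor of 1)
  Color vertex 6 with color 1 (neighbor of 1)
  Color vertex 2 with color 0 (neighbor of 4)
  Color vertex 3 with color 0 (neighbor of 4)
  Color vertex 5 with color 1 (neighbor of 2)

Step 2: 2-coloring succeeded. No conflicts found.
  Set A (color 0): {1, 2, 3}
  Set B (color 1): {4, 5, 6}

The graph is bipartite with partition {1, 2, 3}, {4, 5, 6}.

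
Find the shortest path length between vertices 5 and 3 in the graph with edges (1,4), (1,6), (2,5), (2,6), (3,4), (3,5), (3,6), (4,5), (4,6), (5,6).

Step 1: Build adjacency list:
  1: 4, 6
  2: 5, 6
  3: 4, 5, 6
  4: 1, 3, 5, 6
  5: 2, 3, 4, 6
  6: 1, 2, 3, 4, 5

Step 2: BFS from vertex 5 to find shortest path to 3:
  vertex 2 reached at distance 1
  vertex 3 reached at distance 1

Step 3: Shortest path: 5 -> 3
Path length: 1 edge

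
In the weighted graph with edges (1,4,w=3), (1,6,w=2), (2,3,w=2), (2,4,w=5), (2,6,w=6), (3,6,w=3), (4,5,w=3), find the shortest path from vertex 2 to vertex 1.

Step 1: Build adjacency list with weights:
  1: 4(w=3), 6(w=2)
  2: 3(w=2), 4(w=5), 6(w=6)
  3: 2(w=2), 6(w=3)
  4: 1(w=3), 2(w=5), 5(w=3)
  5: 4(w=3)
  6: 1(w=2), 2(w=6), 3(w=3)

Step 2: Apply Dijkstra's algorithm from vertex 2:
  Visit vertex 2 (distance=0)
    Update dist[3] = 2
    Update dist[4] = 5
    Update dist[6] = 6
  Visit vertex 3 (distance=2)
    Update dist[6] = 5
  Visit vertex 4 (distance=5)
    Update dist[1] = 8
    Update dist[5] = 8
  Visit vertex 6 (distance=5)
    Update dist[1] = 7
  Visit vertex 1 (distance=7)

Step 3: Shortest path: 2 -> 3 -> 6 -> 1
Total weight: 2 + 3 + 2 = 7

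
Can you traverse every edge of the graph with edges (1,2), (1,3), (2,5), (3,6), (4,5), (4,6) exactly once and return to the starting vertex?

Step 1: Find the degree of each vertex:
  deg(1) = 2
  deg(2) = 2
  deg(3) = 2
  deg(4) = 2
  deg(5) = 2
  deg(6) = 2

Step 2: Count vertices with odd degree:
  All vertices have even degree (0 odd-degree vertices)

Step 3: Apply Euler's theorem:
  - Eulerian circuit exists iff graph is connected and all vertices have even degree
  - Eulerian path exists iff graph is connected and has 0 or 2 odd-degree vertices

Graph is connected with 0 odd-degree vertices.
Both Eulerian circuit and Eulerian path exist.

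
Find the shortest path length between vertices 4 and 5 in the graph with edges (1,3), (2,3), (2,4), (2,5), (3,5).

Step 1: Build adjacency list:
  1: 3
  2: 3, 4, 5
  3: 1, 2, 5
  4: 2
  5: 2, 3

Step 2: BFS from vertex 4 to find shortest path to 5:
  vertex 2 reached at distance 1
  vertex 3 reached at distance 2
  vertex 5 reached at distance 2

Step 3: Shortest path: 4 -> 2 -> 5
Path length: 2 edges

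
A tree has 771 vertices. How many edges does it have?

A tree on n vertices always has exactly n - 1 edges.
For n = 771: edges = 771 - 1 = 770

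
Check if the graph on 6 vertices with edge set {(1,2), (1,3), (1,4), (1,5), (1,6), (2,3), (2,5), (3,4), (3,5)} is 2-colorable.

Step 1: Attempt 2-coloring using BFS:
  Start at vertex 1, assign color 0
  Color vertex 2 with color 1 (neighbor of 1)
  Color vertex 3 with color 1 (neighbor of 1)
  Color vertex 4 with color 1 (neighbor of 1)
  Color vertex 5 with color 1 (neighbor of 1)
  Color vertex 6 with color 1 (neighbor of 1)

Step 2: Conflict found! Vertices 2 and 3 are adjacent but have the same color.
This means the graph contains an odd cycle.

The graph is NOT bipartite.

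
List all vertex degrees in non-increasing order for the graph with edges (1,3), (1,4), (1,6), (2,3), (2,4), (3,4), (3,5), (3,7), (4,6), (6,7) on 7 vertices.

Step 1: Count edges incident to each vertex:
  deg(1) = 3 (neighbors: 3, 4, 6)
  deg(2) = 2 (neighbors: 3, 4)
  deg(3) = 5 (neighbors: 1, 2, 4, 5, 7)
  deg(4) = 4 (neighbors: 1, 2, 3, 6)
  deg(5) = 1 (neighbors: 3)
  deg(6) = 3 (neighbors: 1, 4, 7)
  deg(7) = 2 (neighbors: 3, 6)

Step 2: Sort degrees in non-increasing order:
  Degrees: [3, 2, 5, 4, 1, 3, 2] -> sorted: [5, 4, 3, 3, 2, 2, 1]

Degree sequence: [5, 4, 3, 3, 2, 2, 1]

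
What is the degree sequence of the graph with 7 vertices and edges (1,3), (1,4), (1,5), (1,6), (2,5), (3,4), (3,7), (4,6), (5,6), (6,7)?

Step 1: Count edges incident to each vertex:
  deg(1) = 4 (neighbors: 3, 4, 5, 6)
  deg(2) = 1 (neighbors: 5)
  deg(3) = 3 (neighbors: 1, 4, 7)
  deg(4) = 3 (neighbors: 1, 3, 6)
  deg(5) = 3 (neighbors: 1, 2, 6)
  deg(6) = 4 (neighbors: 1, 4, 5, 7)
  deg(7) = 2 (neighbors: 3, 6)

Step 2: Sort degrees in non-increasing order:
  Degrees: [4, 1, 3, 3, 3, 4, 2] -> sorted: [4, 4, 3, 3, 3, 2, 1]

Degree sequence: [4, 4, 3, 3, 3, 2, 1]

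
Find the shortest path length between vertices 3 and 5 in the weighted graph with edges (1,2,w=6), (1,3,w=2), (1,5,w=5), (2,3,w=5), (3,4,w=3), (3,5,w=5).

Step 1: Build adjacency list with weights:
  1: 2(w=6), 3(w=2), 5(w=5)
  2: 1(w=6), 3(w=5)
  3: 1(w=2), 2(w=5), 4(w=3), 5(w=5)
  4: 3(w=3)
  5: 1(w=5), 3(w=5)

Step 2: Apply Dijkstra's algorithm from vertex 3:
  Visit vertex 3 (distance=0)
    Update dist[1] = 2
    Update dist[2] = 5
    Update dist[4] = 3
    Update dist[5] = 5
  Visit vertex 1 (distance=2)
  Visit vertex 4 (distance=3)
  Visit vertex 2 (distance=5)
  Visit vertex 5 (distance=5)

Step 3: Shortest path: 3 -> 5
Total weight: 5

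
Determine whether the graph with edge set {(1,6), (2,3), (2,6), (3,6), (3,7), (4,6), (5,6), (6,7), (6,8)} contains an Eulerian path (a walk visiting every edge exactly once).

Step 1: Find the degree of each vertex:
  deg(1) = 1
  deg(2) = 2
  deg(3) = 3
  deg(4) = 1
  deg(5) = 1
  deg(6) = 7
  deg(7) = 2
  deg(8) = 1

Step 2: Count vertices with odd degree:
  Odd-degree vertices: 1, 3, 4, 5, 6, 8 (6 total)

Step 3: Apply Euler's theorem:
  - Eulerian circuit exists iff graph is connected and all vertices have even degree
  - Eulerian path exists iff graph is connected and has 0 or 2 odd-degree vertices

Graph has 6 odd-degree vertices (need 0 or 2).
Neither Eulerian path nor Eulerian circuit exists.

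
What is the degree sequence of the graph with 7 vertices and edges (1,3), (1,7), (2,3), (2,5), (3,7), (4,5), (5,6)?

Step 1: Count edges incident to each vertex:
  deg(1) = 2 (neighbors: 3, 7)
  deg(2) = 2 (neighbors: 3, 5)
  deg(3) = 3 (neighbors: 1, 2, 7)
  deg(4) = 1 (neighbors: 5)
  deg(5) = 3 (neighbors: 2, 4, 6)
  deg(6) = 1 (neighbors: 5)
  deg(7) = 2 (neighbors: 1, 3)

Step 2: Sort degrees in non-increasing order:
  Degrees: [2, 2, 3, 1, 3, 1, 2] -> sorted: [3, 3, 2, 2, 2, 1, 1]

Degree sequence: [3, 3, 2, 2, 2, 1, 1]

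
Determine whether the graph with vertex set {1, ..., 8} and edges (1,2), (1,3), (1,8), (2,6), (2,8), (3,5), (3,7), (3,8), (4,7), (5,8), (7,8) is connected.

Step 1: Build adjacency list from edges:
  1: 2, 3, 8
  2: 1, 6, 8
  3: 1, 5, 7, 8
  4: 7
  5: 3, 8
  6: 2
  7: 3, 4, 8
  8: 1, 2, 3, 5, 7

Step 2: Run BFS/DFS from vertex 1:
  Visited: {1, 2, 3, 8, 6, 5, 7, 4}
  Reached 8 of 8 vertices

Step 3: All 8 vertices reached from vertex 1, so the graph is connected.
Answer: Yes, the graph is connected.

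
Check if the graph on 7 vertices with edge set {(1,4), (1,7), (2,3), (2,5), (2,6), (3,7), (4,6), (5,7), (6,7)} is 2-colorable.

Step 1: Attempt 2-coloring using BFS:
  Start at vertex 1, assign color 0
  Color vertex 4 with color 1 (neighbor of 1)
  Color vertex 7 with color 1 (neighbor of 1)
  Color vertex 6 with color 0 (neighbor of 4)
  Color vertex 3 with color 0 (neighbor of 7)
  Color vertex 5 with color 0 (neighbor of 7)
  Color vertex 2 with color 1 (neighbor of 6)

Step 2: 2-coloring succeeded. No conflicts found.
  Set A (color 0): {1, 3, 5, 6}
  Set B (color 1): {2, 4, 7}

The graph is bipartite with partition {1, 3, 5, 6}, {2, 4, 7}.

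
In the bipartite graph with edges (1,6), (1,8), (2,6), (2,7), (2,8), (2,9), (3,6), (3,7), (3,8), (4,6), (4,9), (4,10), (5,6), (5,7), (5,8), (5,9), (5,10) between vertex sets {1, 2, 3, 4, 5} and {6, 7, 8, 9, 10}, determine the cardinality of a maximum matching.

Step 1: List the neighbors of each left vertex:
  1: 6, 8
  2: 6, 7, 8, 9
  3: 6, 7, 8
  4: 6, 9, 10
  5: 6, 7, 8, 9, 10

Step 2: Greedily match left vertices, then look for augmenting paths:
  Match 1 -- 6
  Match 2 -- 7
  Match 3 -- 8
  Match 4 -- 9
  Match 5 -- 10
  No augmenting path remains.

Step 3: Verify this is maximum:
  Matching size 5 = min(|L|, |R|) = min(5, 5), which is an upper bound, so this matching is maximum.

Maximum matching: {(1,6), (2,7), (3,8), (4,9), (5,10)}
Size: 5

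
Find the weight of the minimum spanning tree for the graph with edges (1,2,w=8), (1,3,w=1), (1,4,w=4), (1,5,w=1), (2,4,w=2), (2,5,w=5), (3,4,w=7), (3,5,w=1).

Apply Kruskal's algorithm (sort edges by weight, add if no cycle):

Sorted edges by weight:
  (1,3) w=1
  (1,5) w=1
  (3,5) w=1
  (2,4) w=2
  (1,4) w=4
  (2,5) w=5
  (3,4) w=7
  (1,2) w=8

Add edge (1,3) w=1 -- no cycle. Running total: 1
Add edge (1,5) w=1 -- no cycle. Running total: 2
Skip edge (3,5) w=1 -- would create cycle
Add edge (2,4) w=2 -- no cycle. Running total: 4
Add edge (1,4) w=4 -- no cycle. Running total: 8

MST edges: (1,3,w=1), (1,5,w=1), (2,4,w=2), (1,4,w=4)
Total MST weight: 1 + 1 + 2 + 4 = 8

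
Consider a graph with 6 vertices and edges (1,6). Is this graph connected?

Step 1: Build adjacency list from edges:
  1: 6
  2: (none)
  3: (none)
  4: (none)
  5: (none)
  6: 1

Step 2: Run BFS/DFS from vertex 1:
  Visited: {1, 6}
  Reached 2 of 6 vertices

Step 3: Only 2 of 6 vertices reached. Graph is disconnected.
Connected components: {1, 6}, {2}, {3}, {4}, {5}
Answer: No, the graph is not connected (5 components).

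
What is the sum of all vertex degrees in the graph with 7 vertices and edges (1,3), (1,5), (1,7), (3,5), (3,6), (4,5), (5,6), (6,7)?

Step 1: Count edges incident to each vertex:
  deg(1) = 3 (neighbors: 3, 5, 7)
  deg(2) = 0 (neighbors: none)
  deg(3) = 3 (neighbors: 1, 5, 6)
  deg(4) = 1 (neighbors: 5)
  deg(5) = 4 (neighbors: 1, 3, 4, 6)
  deg(6) = 3 (neighbors: 3, 5, 7)
  deg(7) = 2 (neighbors: 1, 6)

Step 2: Sum all degrees:
  3 + 0 + 3 + 1 + 4 + 3 + 2 = 16

Verification: sum of degrees = 2 * |E| = 2 * 8 = 16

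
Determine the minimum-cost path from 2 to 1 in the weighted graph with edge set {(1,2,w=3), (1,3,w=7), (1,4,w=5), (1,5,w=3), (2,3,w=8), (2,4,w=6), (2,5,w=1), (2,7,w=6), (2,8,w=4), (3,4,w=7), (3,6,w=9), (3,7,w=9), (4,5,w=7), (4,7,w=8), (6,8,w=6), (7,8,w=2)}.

Step 1: Build adjacency list with weights:
  1: 2(w=3), 3(w=7), 4(w=5), 5(w=3)
  2: 1(w=3), 3(w=8), 4(w=6), 5(w=1), 7(w=6), 8(w=4)
  3: 1(w=7), 2(w=8), 4(w=7), 6(w=9), 7(w=9)
  4: 1(w=5), 2(w=6), 3(w=7), 5(w=7), 7(w=8)
  5: 1(w=3), 2(w=1), 4(w=7)
  6: 3(w=9), 8(w=6)
  7: 2(w=6), 3(w=9), 4(w=8), 8(w=2)
  8: 2(w=4), 6(w=6), 7(w=2)

Step 2: Apply Dijkstra's algorithm from vertex 2:
  Visit vertex 2 (distance=0)
    Update dist[1] = 3
    Update dist[3] = 8
    Update dist[4] = 6
    Update dist[5] = 1
    Update dist[7] = 6
    Update dist[8] = 4
  Visit vertex 5 (distance=1)
  Visit vertex 1 (distance=3)

Step 3: Shortest path: 2 -> 1
Total weight: 3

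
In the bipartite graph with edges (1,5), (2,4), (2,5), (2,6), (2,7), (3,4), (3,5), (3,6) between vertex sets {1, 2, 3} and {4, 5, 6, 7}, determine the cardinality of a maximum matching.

Step 1: List the neighbors of each left vertex:
  1: 5
  2: 4, 5, 6, 7
  3: 4, 5, 6

Step 2: Greedily match left vertices, then look for augmenting paths:
  Match 1 -- 5
  Match 2 -- 4
  Match 3 -- 6
  No augmenting path remains.

Step 3: Verify this is maximum:
  Matching size 3 = min(|L|, |R|) = min(3, 4), which is an upper bound, so this matching is maximum.

Maximum matching: {(1,5), (2,4), (3,6)}
Size: 3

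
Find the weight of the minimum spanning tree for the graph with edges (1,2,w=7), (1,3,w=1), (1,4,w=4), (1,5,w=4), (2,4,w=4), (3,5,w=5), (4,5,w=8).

Apply Kruskal's algorithm (sort edges by weight, add if no cycle):

Sorted edges by weight:
  (1,3) w=1
  (1,4) w=4
  (1,5) w=4
  (2,4) w=4
  (3,5) w=5
  (1,2) w=7
  (4,5) w=8

Add edge (1,3) w=1 -- no cycle. Running total: 1
Add edge (1,4) w=4 -- no cycle. Running total: 5
Add edge (1,5) w=4 -- no cycle. Running total: 9
Add edge (2,4) w=4 -- no cycle. Running total: 13

MST edges: (1,3,w=1), (1,4,w=4), (1,5,w=4), (2,4,w=4)
Total MST weight: 1 + 4 + 4 + 4 = 13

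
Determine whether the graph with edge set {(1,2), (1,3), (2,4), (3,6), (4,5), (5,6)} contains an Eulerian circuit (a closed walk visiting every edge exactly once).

Step 1: Find the degree of each vertex:
  deg(1) = 2
  deg(2) = 2
  deg(3) = 2
  deg(4) = 2
  deg(5) = 2
  deg(6) = 2

Step 2: Count vertices with odd degree:
  All vertices have even degree (0 odd-degree vertices)

Step 3: Apply Euler's theorem:
  - Eulerian circuit exists iff graph is connected and all vertices have even degree
  - Eulerian path exists iff graph is connected and has 0 or 2 odd-degree vertices

Graph is connected with 0 odd-degree vertices.
Both Eulerian circuit and Eulerian path exist.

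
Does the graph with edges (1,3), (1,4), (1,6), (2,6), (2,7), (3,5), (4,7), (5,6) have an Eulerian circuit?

Step 1: Find the degree of each vertex:
  deg(1) = 3
  deg(2) = 2
  deg(3) = 2
  deg(4) = 2
  deg(5) = 2
  deg(6) = 3
  deg(7) = 2

Step 2: Count vertices with odd degree:
  Odd-degree vertices: 1, 6 (2 total)

Step 3: Apply Euler's theorem:
  - Eulerian circuit exists iff graph is connected and all vertices have even degree
  - Eulerian path exists iff graph is connected and has 0 or 2 odd-degree vertices

Graph is connected with exactly 2 odd-degree vertices (1, 6).
Eulerian path exists (starting and ending at the odd-degree vertices), but no Eulerian circuit.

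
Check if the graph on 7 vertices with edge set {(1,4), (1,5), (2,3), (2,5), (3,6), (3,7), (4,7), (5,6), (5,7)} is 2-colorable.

Step 1: Attempt 2-coloring using BFS:
  Start at vertex 1, assign color 0
  Color vertex 4 with color 1 (neighbor of 1)
  Color vertex 5 with color 1 (neighbor of 1)
  Color vertex 7 with color 0 (neighbor of 4)
  Color vertex 2 with color 0 (neighbor of 5)
  Color vertex 6 with color 0 (neighbor of 5)
  Color vertex 3 with color 1 (neighbor of 7)

Step 2: 2-coloring succeeded. No conflicts found.
  Set A (color 0): {1, 2, 6, 7}
  Set B (color 1): {3, 4, 5}

The graph is bipartite with partition {1, 2, 6, 7}, {3, 4, 5}.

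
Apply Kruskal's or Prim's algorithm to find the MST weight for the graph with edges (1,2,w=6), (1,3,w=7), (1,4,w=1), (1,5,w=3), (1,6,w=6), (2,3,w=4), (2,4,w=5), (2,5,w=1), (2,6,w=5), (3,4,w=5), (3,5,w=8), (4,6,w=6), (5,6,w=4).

Apply Kruskal's algorithm (sort edges by weight, add if no cycle):

Sorted edges by weight:
  (1,4) w=1
  (2,5) w=1
  (1,5) w=3
  (2,3) w=4
  (5,6) w=4
  (2,4) w=5
  (2,6) w=5
  (3,4) w=5
  (1,6) w=6
  (1,2) w=6
  (4,6) w=6
  (1,3) w=7
  (3,5) w=8

Add edge (1,4) w=1 -- no cycle. Running total: 1
Add edge (2,5) w=1 -- no cycle. Running total: 2
Add edge (1,5) w=3 -- no cycle. Running total: 5
Add edge (2,3) w=4 -- no cycle. Running total: 9
Add edge (5,6) w=4 -- no cycle. Running total: 13

MST edges: (1,4,w=1), (2,5,w=1), (1,5,w=3), (2,3,w=4), (5,6,w=4)
Total MST weight: 1 + 1 + 3 + 4 + 4 = 13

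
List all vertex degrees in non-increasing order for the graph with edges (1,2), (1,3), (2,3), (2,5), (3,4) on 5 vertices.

Step 1: Count edges incident to each vertex:
  deg(1) = 2 (neighbors: 2, 3)
  deg(2) = 3 (neighbors: 1, 3, 5)
  deg(3) = 3 (neighbors: 1, 2, 4)
  deg(4) = 1 (neighbors: 3)
  deg(5) = 1 (neighbors: 2)

Step 2: Sort degrees in non-increasing order:
  Degrees: [2, 3, 3, 1, 1] -> sorted: [3, 3, 2, 1, 1]

Degree sequence: [3, 3, 2, 1, 1]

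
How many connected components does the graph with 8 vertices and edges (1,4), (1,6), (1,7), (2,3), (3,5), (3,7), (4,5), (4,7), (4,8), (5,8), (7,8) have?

Step 1: Build adjacency list from edges:
  1: 4, 6, 7
  2: 3
  3: 2, 5, 7
  4: 1, 5, 7, 8
  5: 3, 4, 8
  6: 1
  7: 1, 3, 4, 8
  8: 4, 5, 7

Step 2: Run BFS/DFS from vertex 1:
  Visited: {1, 4, 6, 7, 5, 8, 3, 2}
  Reached 8 of 8 vertices

Step 3: All 8 vertices reached from vertex 1, so the graph is connected.
Number of connected components: 1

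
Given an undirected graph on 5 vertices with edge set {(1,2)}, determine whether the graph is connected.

Step 1: Build adjacency list from edges:
  1: 2
  2: 1
  3: (none)
  4: (none)
  5: (none)

Step 2: Run BFS/DFS from vertex 1:
  Visited: {1, 2}
  Reached 2 of 5 vertices

Step 3: Only 2 of 5 vertices reached. Graph is disconnected.
Connected components: {1, 2}, {3}, {4}, {5}
Answer: No, the graph is not connected (4 components).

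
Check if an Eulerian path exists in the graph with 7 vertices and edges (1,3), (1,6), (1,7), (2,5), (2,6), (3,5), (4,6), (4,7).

Step 1: Find the degree of each vertex:
  deg(1) = 3
  deg(2) = 2
  deg(3) = 2
  deg(4) = 2
  deg(5) = 2
  deg(6) = 3
  deg(7) = 2

Step 2: Count vertices with odd degree:
  Odd-degree vertices: 1, 6 (2 total)

Step 3: Apply Euler's theorem:
  - Eulerian circuit exists iff graph is connected and all vertices have even degree
  - Eulerian path exists iff graph is connected and has 0 or 2 odd-degree vertices

Graph is connected with exactly 2 odd-degree vertices (1, 6).
Eulerian path exists (starting and ending at the odd-degree vertices), but no Eulerian circuit.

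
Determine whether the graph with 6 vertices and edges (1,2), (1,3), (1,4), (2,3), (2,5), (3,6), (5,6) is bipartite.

Step 1: Attempt 2-coloring using BFS:
  Start at vertex 1, assign color 0
  Color vertex 2 with color 1 (neighbor of 1)
  Color vertex 3 with color 1 (neighbor of 1)
  Color vertex 4 with color 1 (neighbor of 1)

Step 2: Conflict found! Vertices 2 and 3 are adjacent but have the same color.
This means the graph contains an odd cycle.

The graph is NOT bipartite.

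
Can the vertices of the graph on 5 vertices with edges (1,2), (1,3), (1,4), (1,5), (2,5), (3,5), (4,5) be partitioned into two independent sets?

Step 1: Attempt 2-coloring using BFS:
  Start at vertex 1, assign color 0
  Color vertex 2 with color 1 (neighbor of 1)
  Color vertex 3 with color 1 (neighbor of 1)
  Color vertex 4 with color 1 (neighbor of 1)
  Color vertex 5 with color 1 (neighbor of 1)

Step 2: Conflict found! Vertices 2 and 5 are adjacent but have the same color.
This means the graph contains an odd cycle.

The graph is NOT bipartite.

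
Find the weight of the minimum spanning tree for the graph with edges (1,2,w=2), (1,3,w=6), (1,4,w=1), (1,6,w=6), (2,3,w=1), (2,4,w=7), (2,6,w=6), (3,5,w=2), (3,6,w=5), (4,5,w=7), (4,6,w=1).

Apply Kruskal's algorithm (sort edges by weight, add if no cycle):

Sorted edges by weight:
  (1,4) w=1
  (2,3) w=1
  (4,6) w=1
  (1,2) w=2
  (3,5) w=2
  (3,6) w=5
  (1,6) w=6
  (1,3) w=6
  (2,6) w=6
  (2,4) w=7
  (4,5) w=7

Add edge (1,4) w=1 -- no cycle. Running total: 1
Add edge (2,3) w=1 -- no cycle. Running total: 2
Add edge (4,6) w=1 -- no cycle. Running total: 3
Add edge (1,2) w=2 -- no cycle. Running total: 5
Add edge (3,5) w=2 -- no cycle. Running total: 7

MST edges: (1,4,w=1), (2,3,w=1), (4,6,w=1), (1,2,w=2), (3,5,w=2)
Total MST weight: 1 + 1 + 1 + 2 + 2 = 7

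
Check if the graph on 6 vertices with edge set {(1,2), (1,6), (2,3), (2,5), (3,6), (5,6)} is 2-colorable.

Step 1: Attempt 2-coloring using BFS:
  Start at vertex 1, assign color 0
  Color vertex 2 with color 1 (neighbor of 1)
  Color vertex 6 with color 1 (neighbor of 1)
  Color vertex 3 with color 0 (neighbor of 2)
  Color vertex 5 with color 0 (neighbor of 2)
  Start new component at vertex 4, assign color 0

Step 2: 2-coloring succeeded. No conflicts found.
  Set A (color 0): {1, 3, 4, 5}
  Set B (color 1): {2, 6}

The graph is bipartite with partition {1, 3, 4, 5}, {2, 6}.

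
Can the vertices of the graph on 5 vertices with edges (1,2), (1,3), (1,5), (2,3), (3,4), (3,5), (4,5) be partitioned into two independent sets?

Step 1: Attempt 2-coloring using BFS:
  Start at vertex 1, assign color 0
  Color vertex 2 with color 1 (neighbor of 1)
  Color vertex 3 with color 1 (neighbor of 1)
  Color vertex 5 with color 1 (neighbor of 1)

Step 2: Conflict found! Vertices 2 and 3 are adjacent but have the same color.
This means the graph contains an odd cycle.

The graph is NOT bipartite.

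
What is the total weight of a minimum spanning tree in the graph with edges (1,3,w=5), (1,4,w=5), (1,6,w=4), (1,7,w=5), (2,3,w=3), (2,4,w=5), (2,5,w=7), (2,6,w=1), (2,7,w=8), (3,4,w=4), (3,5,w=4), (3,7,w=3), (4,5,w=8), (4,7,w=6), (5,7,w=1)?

Apply Kruskal's algorithm (sort edges by weight, add if no cycle):

Sorted edges by weight:
  (2,6) w=1
  (5,7) w=1
  (2,3) w=3
  (3,7) w=3
  (1,6) w=4
  (3,4) w=4
  (3,5) w=4
  (1,4) w=5
  (1,3) w=5
  (1,7) w=5
  (2,4) w=5
  (4,7) w=6
  (2,5) w=7
  (2,7) w=8
  (4,5) w=8

Add edge (2,6) w=1 -- no cycle. Running total: 1
Add edge (5,7) w=1 -- no cycle. Running total: 2
Add edge (2,3) w=3 -- no cycle. Running total: 5
Add edge (3,7) w=3 -- no cycle. Running total: 8
Add edge (1,6) w=4 -- no cycle. Running total: 12
Add edge (3,4) w=4 -- no cycle. Running total: 16

MST edges: (2,6,w=1), (5,7,w=1), (2,3,w=3), (3,7,w=3), (1,6,w=4), (3,4,w=4)
Total MST weight: 1 + 1 + 3 + 3 + 4 + 4 = 16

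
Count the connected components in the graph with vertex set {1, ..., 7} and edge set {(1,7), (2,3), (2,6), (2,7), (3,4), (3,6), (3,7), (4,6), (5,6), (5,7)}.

Step 1: Build adjacency list from edges:
  1: 7
  2: 3, 6, 7
  3: 2, 4, 6, 7
  4: 3, 6
  5: 6, 7
  6: 2, 3, 4, 5
  7: 1, 2, 3, 5

Step 2: Run BFS/DFS from vertex 1:
  Visited: {1, 7, 2, 3, 5, 6, 4}
  Reached 7 of 7 vertices

Step 3: All 7 vertices reached from vertex 1, so the graph is connected.
Number of connected components: 1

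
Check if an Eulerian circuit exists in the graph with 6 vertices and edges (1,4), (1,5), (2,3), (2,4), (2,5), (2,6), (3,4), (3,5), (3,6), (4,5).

Step 1: Find the degree of each vertex:
  deg(1) = 2
  deg(2) = 4
  deg(3) = 4
  deg(4) = 4
  deg(5) = 4
  deg(6) = 2

Step 2: Count vertices with odd degree:
  All vertices have even degree (0 odd-degree vertices)

Step 3: Apply Euler's theorem:
  - Eulerian circuit exists iff graph is connected and all vertices have even degree
  - Eulerian path exists iff graph is connected and has 0 or 2 odd-degree vertices

Graph is connected with 0 odd-degree vertices.
Both Eulerian circuit and Eulerian path exist.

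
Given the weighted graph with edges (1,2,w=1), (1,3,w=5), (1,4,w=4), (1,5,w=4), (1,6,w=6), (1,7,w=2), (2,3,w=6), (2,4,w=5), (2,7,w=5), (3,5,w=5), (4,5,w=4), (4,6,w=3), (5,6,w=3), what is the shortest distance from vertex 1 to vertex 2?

Step 1: Build adjacency list with weights:
  1: 2(w=1), 3(w=5), 4(w=4), 5(w=4), 6(w=6), 7(w=2)
  2: 1(w=1), 3(w=6), 4(w=5), 7(w=5)
  3: 1(w=5), 2(w=6), 5(w=5)
  4: 1(w=4), 2(w=5), 5(w=4), 6(w=3)
  5: 1(w=4), 3(w=5), 4(w=4), 6(w=3)
  6: 1(w=6), 4(w=3), 5(w=3)
  7: 1(w=2), 2(w=5)

Step 2: Apply Dijkstra's algorithm from vertex 1:
  Visit vertex 1 (distance=0)
    Update dist[2] = 1
    Update dist[3] = 5
    Update dist[4] = 4
    Update dist[5] = 4
    Update dist[6] = 6
    Update dist[7] = 2
  Visit vertex 2 (distance=1)

Step 3: Shortest path: 1 -> 2
Total weight: 1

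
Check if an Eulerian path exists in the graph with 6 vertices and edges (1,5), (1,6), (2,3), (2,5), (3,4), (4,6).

Step 1: Find the degree of each vertex:
  deg(1) = 2
  deg(2) = 2
  deg(3) = 2
  deg(4) = 2
  deg(5) = 2
  deg(6) = 2

Step 2: Count vertices with odd degree:
  All vertices have even degree (0 odd-degree vertices)

Step 3: Apply Euler's theorem:
  - Eulerian circuit exists iff graph is connected and all vertices have even degree
  - Eulerian path exists iff graph is connected and has 0 or 2 odd-degree vertices

Graph is connected with 0 odd-degree vertices.
Both Eulerian circuit and Eulerian path exist.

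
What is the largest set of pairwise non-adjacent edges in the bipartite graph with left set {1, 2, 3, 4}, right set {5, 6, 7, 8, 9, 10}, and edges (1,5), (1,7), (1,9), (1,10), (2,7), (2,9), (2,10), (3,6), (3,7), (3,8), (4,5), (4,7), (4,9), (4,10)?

Step 1: List the neighbors of each left vertex:
  1: 5, 7, 9, 10
  2: 7, 9, 10
  3: 6, 7, 8
  4: 5, 7, 9, 10

Step 2: Greedily match left vertices, then look for augmenting paths:
  Match 1 -- 5
  Match 2 -- 7
  Match 3 -- 6
  Match 4 -- 9
  No augmenting path remains.

Step 3: Verify this is maximum:
  Matching size 4 = min(|L|, |R|) = min(4, 6), which is an upper bound, so this matching is maximum.

Maximum matching: {(1,5), (2,7), (3,6), (4,9)}
Size: 4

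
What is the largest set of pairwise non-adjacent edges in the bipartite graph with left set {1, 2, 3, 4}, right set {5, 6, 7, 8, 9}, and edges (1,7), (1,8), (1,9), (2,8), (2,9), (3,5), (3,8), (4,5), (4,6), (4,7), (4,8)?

Step 1: List the neighbors of each left vertex:
  1: 7, 8, 9
  2: 8, 9
  3: 5, 8
  4: 5, 6, 7, 8

Step 2: Greedily match left vertices, then look for augmenting paths:
  Match 1 -- 7
  Match 2 -- 8
  Match 3 -- 5
  Match 4 -- 6
  No augmenting path remains.

Step 3: Verify this is maximum:
  Matching size 4 = min(|L|, |R|) = min(4, 5), which is an upper bound, so this matching is maximum.

Maximum matching: {(1,7), (2,8), (3,5), (4,6)}
Size: 4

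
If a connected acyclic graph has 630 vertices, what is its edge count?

A tree on n vertices always has exactly n - 1 edges.
For n = 630: edges = 630 - 1 = 629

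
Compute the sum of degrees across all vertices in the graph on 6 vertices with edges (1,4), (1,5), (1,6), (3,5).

Step 1: Count edges incident to each vertex:
  deg(1) = 3 (neighbors: 4, 5, 6)
  deg(2) = 0 (neighbors: none)
  deg(3) = 1 (neighbors: 5)
  deg(4) = 1 (neighbors: 1)
  deg(5) = 2 (neighbors: 1, 3)
  deg(6) = 1 (neighbors: 1)

Step 2: Sum all degrees:
  3 + 0 + 1 + 1 + 2 + 1 = 8

Verification: sum of degrees = 2 * |E| = 2 * 4 = 8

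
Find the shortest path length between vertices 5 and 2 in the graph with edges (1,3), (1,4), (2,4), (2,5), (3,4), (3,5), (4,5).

Step 1: Build adjacency list:
  1: 3, 4
  2: 4, 5
  3: 1, 4, 5
  4: 1, 2, 3, 5
  5: 2, 3, 4

Step 2: BFS from vertex 5 to find shortest path to 2:
  vertex 2 reached at distance 1

Step 3: Shortest path: 5 -> 2
Path length: 1 edge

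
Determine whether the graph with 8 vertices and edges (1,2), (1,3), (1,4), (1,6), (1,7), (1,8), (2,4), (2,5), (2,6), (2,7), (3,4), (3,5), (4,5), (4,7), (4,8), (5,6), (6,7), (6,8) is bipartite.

Step 1: Attempt 2-coloring using BFS:
  Start at vertex 1, assign color 0
  Color vertex 2 with color 1 (neighbor of 1)
  Color vertex 3 with color 1 (neighbor of 1)
  Color vertex 4 with color 1 (neighbor of 1)
  Color vertex 6 with color 1 (neighbor of 1)
  Color vertex 7 with color 1 (neighbor of 1)
  Color vertex 8 with color 1 (neighbor of 1)

Step 2: Conflict found! Vertices 2 and 4 are adjacent but have the same color.
This means the graph contains an odd cycle.

The graph is NOT bipartite.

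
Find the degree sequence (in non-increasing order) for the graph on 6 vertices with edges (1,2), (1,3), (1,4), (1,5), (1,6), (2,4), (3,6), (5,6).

Step 1: Count edges incident to each vertex:
  deg(1) = 5 (neighbors: 2, 3, 4, 5, 6)
  deg(2) = 2 (neighbors: 1, 4)
  deg(3) = 2 (neighbors: 1, 6)
  deg(4) = 2 (neighbors: 1, 2)
  deg(5) = 2 (neighbors: 1, 6)
  deg(6) = 3 (neighbors: 1, 3, 5)

Step 2: Sort degrees in non-increasing order:
  Degrees: [5, 2, 2, 2, 2, 3] -> sorted: [5, 3, 2, 2, 2, 2]

Degree sequence: [5, 3, 2, 2, 2, 2]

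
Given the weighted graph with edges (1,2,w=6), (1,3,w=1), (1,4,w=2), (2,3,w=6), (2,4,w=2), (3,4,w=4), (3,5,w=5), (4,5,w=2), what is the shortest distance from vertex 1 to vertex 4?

Step 1: Build adjacency list with weights:
  1: 2(w=6), 3(w=1), 4(w=2)
  2: 1(w=6), 3(w=6), 4(w=2)
  3: 1(w=1), 2(w=6), 4(w=4), 5(w=5)
  4: 1(w=2), 2(w=2), 3(w=4), 5(w=2)
  5: 3(w=5), 4(w=2)

Step 2: Apply Dijkstra's algorithm from vertex 1:
  Visit vertex 1 (distance=0)
    Update dist[2] = 6
    Update dist[3] = 1
    Update dist[4] = 2
  Visit vertex 3 (distance=1)
    Update dist[5] = 6
  Visit vertex 4 (distance=2)
    Update dist[2] = 4
    Update dist[5] = 4

Step 3: Shortest path: 1 -> 4
Total weight: 2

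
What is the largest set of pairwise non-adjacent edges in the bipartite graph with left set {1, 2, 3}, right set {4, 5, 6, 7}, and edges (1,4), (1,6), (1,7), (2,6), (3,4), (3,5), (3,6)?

Step 1: List the neighbors of each left vertex:
  1: 4, 6, 7
  2: 6
  3: 4, 5, 6

Step 2: Greedily match left vertices, then look for augmenting paths:
  Match 1 -- 4
  Match 2 -- 6
  Match 3 -- 5
  No augmenting path remains.

Step 3: Verify this is maximum:
  Matching size 3 = min(|L|, |R|) = min(3, 4), which is an upper bound, so this matching is maximum.

Maximum matching: {(1,4), (2,6), (3,5)}
Size: 3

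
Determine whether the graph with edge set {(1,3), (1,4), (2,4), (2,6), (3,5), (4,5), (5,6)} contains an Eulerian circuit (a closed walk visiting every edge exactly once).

Step 1: Find the degree of each vertex:
  deg(1) = 2
  deg(2) = 2
  deg(3) = 2
  deg(4) = 3
  deg(5) = 3
  deg(6) = 2

Step 2: Count vertices with odd degree:
  Odd-degree vertices: 4, 5 (2 total)

Step 3: Apply Euler's theorem:
  - Eulerian circuit exists iff graph is connected and all vertices have even degree
  - Eulerian path exists iff graph is connected and has 0 or 2 odd-degree vertices

Graph is connected with exactly 2 odd-degree vertices (4, 5).
Eulerian path exists (starting and ending at the odd-degree vertices), but no Eulerian circuit.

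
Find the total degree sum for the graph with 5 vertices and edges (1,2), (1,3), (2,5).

Step 1: Count edges incident to each vertex:
  deg(1) = 2 (neighbors: 2, 3)
  deg(2) = 2 (neighbors: 1, 5)
  deg(3) = 1 (neighbors: 1)
  deg(4) = 0 (neighbors: none)
  deg(5) = 1 (neighbors: 2)

Step 2: Sum all degrees:
  2 + 2 + 1 + 0 + 1 = 6

Verification: sum of degrees = 2 * |E| = 2 * 3 = 6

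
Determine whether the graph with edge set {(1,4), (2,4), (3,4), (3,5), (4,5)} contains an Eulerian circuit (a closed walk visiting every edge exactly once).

Step 1: Find the degree of each vertex:
  deg(1) = 1
  deg(2) = 1
  deg(3) = 2
  deg(4) = 4
  deg(5) = 2

Step 2: Count vertices with odd degree:
  Odd-degree vertices: 1, 2 (2 total)

Step 3: Apply Euler's theorem:
  - Eulerian circuit exists iff graph is connected and all vertices have even degree
  - Eulerian path exists iff graph is connected and has 0 or 2 odd-degree vertices

Graph is connected with exactly 2 odd-degree vertices (1, 2).
Eulerian path exists (starting and ending at the odd-degree vertices), but no Eulerian circuit.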